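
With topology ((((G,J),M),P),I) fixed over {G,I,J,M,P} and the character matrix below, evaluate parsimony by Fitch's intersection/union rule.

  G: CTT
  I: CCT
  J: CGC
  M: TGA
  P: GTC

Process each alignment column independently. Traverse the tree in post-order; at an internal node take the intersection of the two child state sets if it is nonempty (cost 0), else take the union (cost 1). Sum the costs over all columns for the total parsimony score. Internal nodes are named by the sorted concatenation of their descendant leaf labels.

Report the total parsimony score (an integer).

GJ@0: {C} ∩ {C} = {C} (intersection, +0)
GJM@0: {C} ∪ {T} = {C,T} (union, +1)
GJMP@0: {C,T} ∪ {G} = {C,G,T} (union, +1)
GIJMP@0: {C,G,T} ∩ {C} = {C} (intersection, +0)
GJ@1: {T} ∪ {G} = {G,T} (union, +1)
GJM@1: {G,T} ∩ {G} = {G} (intersection, +0)
GJMP@1: {G} ∪ {T} = {G,T} (union, +1)
GIJMP@1: {G,T} ∪ {C} = {C,G,T} (union, +1)
GJ@2: {T} ∪ {C} = {C,T} (union, +1)
GJM@2: {C,T} ∪ {A} = {A,C,T} (union, +1)
GJMP@2: {A,C,T} ∩ {C} = {C} (intersection, +0)
GIJMP@2: {C} ∪ {T} = {C,T} (union, +1)
per-site changes: [2, 3, 3]; total = 8

8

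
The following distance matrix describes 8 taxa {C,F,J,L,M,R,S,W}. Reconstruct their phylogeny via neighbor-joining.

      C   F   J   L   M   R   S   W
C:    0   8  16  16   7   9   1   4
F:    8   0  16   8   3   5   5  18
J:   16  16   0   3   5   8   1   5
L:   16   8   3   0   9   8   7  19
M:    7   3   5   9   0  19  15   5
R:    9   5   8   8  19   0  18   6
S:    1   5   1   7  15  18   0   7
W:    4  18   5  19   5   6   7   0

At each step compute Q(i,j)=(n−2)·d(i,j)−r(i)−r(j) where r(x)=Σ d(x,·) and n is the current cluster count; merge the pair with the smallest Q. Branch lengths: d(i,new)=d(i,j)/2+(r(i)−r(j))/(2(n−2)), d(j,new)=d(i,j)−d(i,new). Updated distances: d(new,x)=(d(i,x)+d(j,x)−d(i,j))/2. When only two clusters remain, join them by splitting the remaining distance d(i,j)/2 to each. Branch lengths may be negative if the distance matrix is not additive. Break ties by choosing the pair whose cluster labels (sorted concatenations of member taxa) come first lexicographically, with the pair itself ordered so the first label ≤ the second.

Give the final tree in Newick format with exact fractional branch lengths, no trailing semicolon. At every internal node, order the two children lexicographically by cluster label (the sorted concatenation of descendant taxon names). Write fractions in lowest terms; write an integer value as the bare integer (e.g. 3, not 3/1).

((((C:13/12,S:-1/12):55/16,(F:39/20,M:21/20):53/16):13/16,(J:-3/8,L:27/8):49/16):39/32,(R:15/4,W:9/4):39/32)

1. join C+S (d=1, Q=-109) ⇒ CS; edges |C|=13/12, |S|=-1/12
  updated: d(CS,F)=6, d(CS,J)=8, d(CS,L)=11, d(CS,M)=21/2, d(CS,R)=13, d(CS,W)=5
2. join F+M (d=3, Q=-185/2) ⇒ FM; edges |F|=39/20, |M|=21/20
  updated: d(CS,FM)=27/4, d(FM,J)=9, d(FM,L)=7, d(FM,R)=21/2, d(FM,W)=10
3. join J+L (d=3, Q=-69) ⇒ JL; edges |J|=-3/8, |L|=27/8
  updated: d(CS,JL)=8, d(FM,JL)=13/2, d(JL,R)=13/2, d(JL,W)=21/2
4. join R+W (d=6, Q=-99/2) ⇒ RW; edges |R|=15/4, |W|=9/4
  updated: d(CS,RW)=6, d(FM,RW)=29/4, d(JL,RW)=11/2
5. join CS+FM (d=27/4, Q=-111/4) ⇒ CFMS; edges |CS|=55/16, |FM|=53/16
  updated: d(CFMS,JL)=31/8, d(CFMS,RW)=13/4
6. join CFMS+JL (d=31/8, Q=-101/8) ⇒ CFJLMS; edges |CFMS|=13/16, |JL|=49/16
  updated: d(CFJLMS,RW)=39/16
7. join CFJLMS+RW (d=39/16) ⇒ CFJLMRSW; edges |CFJLMS|=39/32, |RW|=39/32
final tree: ((((C:13/12,S:-1/12):55/16,(F:39/20,M:21/20):53/16):13/16,(J:-3/8,L:27/8):49/16):39/32,(R:15/4,W:9/4):39/32)
total length: 417/16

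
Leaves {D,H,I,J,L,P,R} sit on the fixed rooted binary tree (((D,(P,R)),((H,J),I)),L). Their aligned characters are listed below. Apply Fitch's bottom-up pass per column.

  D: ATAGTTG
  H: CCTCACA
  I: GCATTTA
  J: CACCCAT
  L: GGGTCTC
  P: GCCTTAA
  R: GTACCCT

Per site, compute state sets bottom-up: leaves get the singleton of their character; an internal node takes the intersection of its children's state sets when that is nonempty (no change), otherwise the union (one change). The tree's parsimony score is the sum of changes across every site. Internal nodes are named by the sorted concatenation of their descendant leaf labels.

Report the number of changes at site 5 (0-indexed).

site 0, node PR: P={G} ∩ R={G} → {G} (+0)
site 0, node DPR: D={A} ∪ PR={G} → {A,G} (+1)
site 0, node HJ: H={C} ∩ J={C} → {C} (+0)
site 0, node HIJ: HJ={C} ∪ I={G} → {C,G} (+1)
site 0, node DHIJPR: DPR={A,G} ∩ HIJ={C,G} → {G} (+0)
site 0, node DHIJLPR: DHIJPR={G} ∩ L={G} → {G} (+0)
site 1, node PR: P={C} ∪ R={T} → {C,T} (+1)
site 1, node DPR: D={T} ∩ PR={C,T} → {T} (+0)
site 1, node HJ: H={C} ∪ J={A} → {A,C} (+1)
site 1, node HIJ: HJ={A,C} ∩ I={C} → {C} (+0)
site 1, node DHIJPR: DPR={T} ∪ HIJ={C} → {C,T} (+1)
site 1, node DHIJLPR: DHIJPR={C,T} ∪ L={G} → {C,G,T} (+1)
site 2, node PR: P={C} ∪ R={A} → {A,C} (+1)
site 2, node DPR: D={A} ∩ PR={A,C} → {A} (+0)
site 2, node HJ: H={T} ∪ J={C} → {C,T} (+1)
site 2, node HIJ: HJ={C,T} ∪ I={A} → {A,C,T} (+1)
site 2, node DHIJPR: DPR={A} ∩ HIJ={A,C,T} → {A} (+0)
site 2, node DHIJLPR: DHIJPR={A} ∪ L={G} → {A,G} (+1)
site 3, node PR: P={T} ∪ R={C} → {C,T} (+1)
site 3, node DPR: D={G} ∪ PR={C,T} → {C,G,T} (+1)
site 3, node HJ: H={C} ∩ J={C} → {C} (+0)
site 3, node HIJ: HJ={C} ∪ I={T} → {C,T} (+1)
site 3, node DHIJPR: DPR={C,G,T} ∩ HIJ={C,T} → {C,T} (+0)
site 3, node DHIJLPR: DHIJPR={C,T} ∩ L={T} → {T} (+0)
site 4, node PR: P={T} ∪ R={C} → {C,T} (+1)
site 4, node DPR: D={T} ∩ PR={C,T} → {T} (+0)
site 4, node HJ: H={A} ∪ J={C} → {A,C} (+1)
site 4, node HIJ: HJ={A,C} ∪ I={T} → {A,C,T} (+1)
site 4, node DHIJPR: DPR={T} ∩ HIJ={A,C,T} → {T} (+0)
site 4, node DHIJLPR: DHIJPR={T} ∪ L={C} → {C,T} (+1)
site 5, node PR: P={A} ∪ R={C} → {A,C} (+1)
site 5, node DPR: D={T} ∪ PR={A,C} → {A,C,T} (+1)
site 5, node HJ: H={C} ∪ J={A} → {A,C} (+1)
site 5, node HIJ: HJ={A,C} ∪ I={T} → {A,C,T} (+1)
site 5, node DHIJPR: DPR={A,C,T} ∩ HIJ={A,C,T} → {A,C,T} (+0)
site 5, node DHIJLPR: DHIJPR={A,C,T} ∩ L={T} → {T} (+0)
site 6, node PR: P={A} ∪ R={T} → {A,T} (+1)
site 6, node DPR: D={G} ∪ PR={A,T} → {A,G,T} (+1)
site 6, node HJ: H={A} ∪ J={T} → {A,T} (+1)
site 6, node HIJ: HJ={A,T} ∩ I={A} → {A} (+0)
site 6, node DHIJPR: DPR={A,G,T} ∩ HIJ={A} → {A} (+0)
site 6, node DHIJLPR: DHIJPR={A} ∪ L={C} → {A,C} (+1)
per-site changes: [2, 4, 4, 3, 4, 4, 4]; total = 25

4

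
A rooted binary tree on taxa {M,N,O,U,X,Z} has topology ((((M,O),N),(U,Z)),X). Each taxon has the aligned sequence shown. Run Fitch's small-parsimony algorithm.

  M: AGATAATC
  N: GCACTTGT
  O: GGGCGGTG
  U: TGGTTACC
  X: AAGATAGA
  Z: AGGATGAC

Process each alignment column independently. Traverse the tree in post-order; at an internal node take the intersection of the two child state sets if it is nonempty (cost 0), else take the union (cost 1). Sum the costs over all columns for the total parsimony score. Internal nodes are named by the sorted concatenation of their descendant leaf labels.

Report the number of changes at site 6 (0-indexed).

3

MO@0: {A} ∪ {G} = {A,G} (union, +1)
MNO@0: {A,G} ∩ {G} = {G} (intersection, +0)
UZ@0: {T} ∪ {A} = {A,T} (union, +1)
MNOUZ@0: {G} ∪ {A,T} = {A,G,T} (union, +1)
MNOUXZ@0: {A,G,T} ∩ {A} = {A} (intersection, +0)
MO@1: {G} ∩ {G} = {G} (intersection, +0)
MNO@1: {G} ∪ {C} = {C,G} (union, +1)
UZ@1: {G} ∩ {G} = {G} (intersection, +0)
MNOUZ@1: {C,G} ∩ {G} = {G} (intersection, +0)
MNOUXZ@1: {G} ∪ {A} = {A,G} (union, +1)
MO@2: {A} ∪ {G} = {A,G} (union, +1)
MNO@2: {A,G} ∩ {A} = {A} (intersection, +0)
UZ@2: {G} ∩ {G} = {G} (intersection, +0)
MNOUZ@2: {A} ∪ {G} = {A,G} (union, +1)
MNOUXZ@2: {A,G} ∩ {G} = {G} (intersection, +0)
MO@3: {T} ∪ {C} = {C,T} (union, +1)
MNO@3: {C,T} ∩ {C} = {C} (intersection, +0)
UZ@3: {T} ∪ {A} = {A,T} (union, +1)
MNOUZ@3: {C} ∪ {A,T} = {A,C,T} (union, +1)
MNOUXZ@3: {A,C,T} ∩ {A} = {A} (intersection, +0)
MO@4: {A} ∪ {G} = {A,G} (union, +1)
MNO@4: {A,G} ∪ {T} = {A,G,T} (union, +1)
UZ@4: {T} ∩ {T} = {T} (intersection, +0)
MNOUZ@4: {A,G,T} ∩ {T} = {T} (intersection, +0)
MNOUXZ@4: {T} ∩ {T} = {T} (intersection, +0)
MO@5: {A} ∪ {G} = {A,G} (union, +1)
MNO@5: {A,G} ∪ {T} = {A,G,T} (union, +1)
UZ@5: {A} ∪ {G} = {A,G} (union, +1)
MNOUZ@5: {A,G,T} ∩ {A,G} = {A,G} (intersection, +0)
MNOUXZ@5: {A,G} ∩ {A} = {A} (intersection, +0)
MO@6: {T} ∩ {T} = {T} (intersection, +0)
MNO@6: {T} ∪ {G} = {G,T} (union, +1)
UZ@6: {C} ∪ {A} = {A,C} (union, +1)
MNOUZ@6: {G,T} ∪ {A,C} = {A,C,G,T} (union, +1)
MNOUXZ@6: {A,C,G,T} ∩ {G} = {G} (intersection, +0)
MO@7: {C} ∪ {G} = {C,G} (union, +1)
MNO@7: {C,G} ∪ {T} = {C,G,T} (union, +1)
UZ@7: {C} ∩ {C} = {C} (intersection, +0)
MNOUZ@7: {C,G,T} ∩ {C} = {C} (intersection, +0)
MNOUXZ@7: {C} ∪ {A} = {A,C} (union, +1)
per-site changes: [3, 2, 2, 3, 2, 3, 3, 3]; total = 21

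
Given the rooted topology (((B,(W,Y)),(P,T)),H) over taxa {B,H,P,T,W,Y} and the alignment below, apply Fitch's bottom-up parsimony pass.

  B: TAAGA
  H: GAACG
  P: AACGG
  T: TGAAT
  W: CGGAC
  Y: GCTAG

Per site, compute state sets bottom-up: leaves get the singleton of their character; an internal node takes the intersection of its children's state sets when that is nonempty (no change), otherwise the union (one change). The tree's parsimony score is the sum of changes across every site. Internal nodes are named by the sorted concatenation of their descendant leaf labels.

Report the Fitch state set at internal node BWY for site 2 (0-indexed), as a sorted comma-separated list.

A,G,T

site 0, node WY: W={C} ∪ Y={G} → {C,G} (+1)
site 0, node BWY: B={T} ∪ WY={C,G} → {C,G,T} (+1)
site 0, node PT: P={A} ∪ T={T} → {A,T} (+1)
site 0, node BPTWY: BWY={C,G,T} ∩ PT={A,T} → {T} (+0)
site 0, node BHPTWY: BPTWY={T} ∪ H={G} → {G,T} (+1)
site 1, node WY: W={G} ∪ Y={C} → {C,G} (+1)
site 1, node BWY: B={A} ∪ WY={C,G} → {A,C,G} (+1)
site 1, node PT: P={A} ∪ T={G} → {A,G} (+1)
site 1, node BPTWY: BWY={A,C,G} ∩ PT={A,G} → {A,G} (+0)
site 1, node BHPTWY: BPTWY={A,G} ∩ H={A} → {A} (+0)
site 2, node WY: W={G} ∪ Y={T} → {G,T} (+1)
site 2, node BWY: B={A} ∪ WY={G,T} → {A,G,T} (+1)
site 2, node PT: P={C} ∪ T={A} → {A,C} (+1)
site 2, node BPTWY: BWY={A,G,T} ∩ PT={A,C} → {A} (+0)
site 2, node BHPTWY: BPTWY={A} ∩ H={A} → {A} (+0)
site 3, node WY: W={A} ∩ Y={A} → {A} (+0)
site 3, node BWY: B={G} ∪ WY={A} → {A,G} (+1)
site 3, node PT: P={G} ∪ T={A} → {A,G} (+1)
site 3, node BPTWY: BWY={A,G} ∩ PT={A,G} → {A,G} (+0)
site 3, node BHPTWY: BPTWY={A,G} ∪ H={C} → {A,C,G} (+1)
site 4, node WY: W={C} ∪ Y={G} → {C,G} (+1)
site 4, node BWY: B={A} ∪ WY={C,G} → {A,C,G} (+1)
site 4, node PT: P={G} ∪ T={T} → {G,T} (+1)
site 4, node BPTWY: BWY={A,C,G} ∩ PT={G,T} → {G} (+0)
site 4, node BHPTWY: BPTWY={G} ∩ H={G} → {G} (+0)
per-site changes: [4, 3, 3, 3, 3]; total = 16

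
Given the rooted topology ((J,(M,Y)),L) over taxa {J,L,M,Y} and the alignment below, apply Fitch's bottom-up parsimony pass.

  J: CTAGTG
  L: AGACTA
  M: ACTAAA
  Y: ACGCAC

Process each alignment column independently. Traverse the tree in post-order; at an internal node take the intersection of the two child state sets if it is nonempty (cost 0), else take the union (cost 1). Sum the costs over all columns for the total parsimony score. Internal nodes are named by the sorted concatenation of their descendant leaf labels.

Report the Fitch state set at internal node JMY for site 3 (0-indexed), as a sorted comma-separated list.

[col 0] MY: children M:{A}, Y:{A} ∩→ {A}; cost 0
[col 0] JMY: children J:{C}, MY:{A} ∪→ {A,C}; cost 1
[col 0] JLMY: children JMY:{A,C}, L:{A} ∩→ {A}; cost 0
[col 1] MY: children M:{C}, Y:{C} ∩→ {C}; cost 0
[col 1] JMY: children J:{T}, MY:{C} ∪→ {C,T}; cost 1
[col 1] JLMY: children JMY:{C,T}, L:{G} ∪→ {C,G,T}; cost 1
[col 2] MY: children M:{T}, Y:{G} ∪→ {G,T}; cost 1
[col 2] JMY: children J:{A}, MY:{G,T} ∪→ {A,G,T}; cost 1
[col 2] JLMY: children JMY:{A,G,T}, L:{A} ∩→ {A}; cost 0
[col 3] MY: children M:{A}, Y:{C} ∪→ {A,C}; cost 1
[col 3] JMY: children J:{G}, MY:{A,C} ∪→ {A,C,G}; cost 1
[col 3] JLMY: children JMY:{A,C,G}, L:{C} ∩→ {C}; cost 0
[col 4] MY: children M:{A}, Y:{A} ∩→ {A}; cost 0
[col 4] JMY: children J:{T}, MY:{A} ∪→ {A,T}; cost 1
[col 4] JLMY: children JMY:{A,T}, L:{T} ∩→ {T}; cost 0
[col 5] MY: children M:{A}, Y:{C} ∪→ {A,C}; cost 1
[col 5] JMY: children J:{G}, MY:{A,C} ∪→ {A,C,G}; cost 1
[col 5] JLMY: children JMY:{A,C,G}, L:{A} ∩→ {A}; cost 0
per-site changes: [1, 2, 2, 2, 1, 2]; total = 10

A,C,G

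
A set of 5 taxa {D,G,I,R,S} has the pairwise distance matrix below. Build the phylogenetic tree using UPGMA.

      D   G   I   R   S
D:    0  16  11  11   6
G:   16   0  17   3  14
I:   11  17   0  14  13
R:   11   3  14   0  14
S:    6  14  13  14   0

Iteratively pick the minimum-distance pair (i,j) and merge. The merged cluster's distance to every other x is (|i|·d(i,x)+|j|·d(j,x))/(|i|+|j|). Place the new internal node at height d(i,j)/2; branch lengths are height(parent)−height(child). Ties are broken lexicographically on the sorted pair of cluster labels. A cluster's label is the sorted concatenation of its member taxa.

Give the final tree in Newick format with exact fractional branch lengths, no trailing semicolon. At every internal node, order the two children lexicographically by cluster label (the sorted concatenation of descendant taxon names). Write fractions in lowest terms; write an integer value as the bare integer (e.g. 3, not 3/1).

(((D:3,S:3):3,I:6):7/6,(G:3/2,R:3/2):17/3)

step 1: merge (G,R) at d=3; branch lengths G→3/2, R→3/2; new cluster GR
  updated: d(D,GR)=27/2, d(GR,I)=31/2, d(GR,S)=14
step 2: merge (D,S) at d=6; branch lengths D→3, S→3; new cluster DS
  updated: d(DS,GR)=55/4, d(DS,I)=12
step 3: merge (DS,I) at d=12; branch lengths DS→3, I→6; new cluster DIS
  updated: d(DIS,GR)=43/3
step 4: merge (DIS,GR) at d=43/3; branch lengths DIS→7/6, GR→17/3; new cluster DGIRS
final tree: (((D:3,S:3):3,I:6):7/6,(G:3/2,R:3/2):17/3)
total length: 149/6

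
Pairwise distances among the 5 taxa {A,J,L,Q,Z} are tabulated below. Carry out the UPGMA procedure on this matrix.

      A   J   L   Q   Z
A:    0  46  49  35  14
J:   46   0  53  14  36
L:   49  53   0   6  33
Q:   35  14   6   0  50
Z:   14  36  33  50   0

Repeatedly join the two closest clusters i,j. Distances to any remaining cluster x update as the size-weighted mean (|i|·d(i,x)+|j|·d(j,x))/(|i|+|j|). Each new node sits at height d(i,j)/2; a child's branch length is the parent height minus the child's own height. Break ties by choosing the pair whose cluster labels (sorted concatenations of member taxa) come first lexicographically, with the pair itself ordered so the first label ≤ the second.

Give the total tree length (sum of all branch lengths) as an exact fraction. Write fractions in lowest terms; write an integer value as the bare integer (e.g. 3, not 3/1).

iteration 1: select L,Q (d=6); attach at lengths (3, 3); label the merged cluster LQ
  updated: d(A,LQ)=42, d(J,LQ)=67/2, d(LQ,Z)=83/2
iteration 2: select A,Z (d=14); attach at lengths (7, 7); label the merged cluster AZ
  updated: d(AZ,J)=41, d(AZ,LQ)=167/4
iteration 3: select J,LQ (d=67/2); attach at lengths (67/4, 55/4); label the merged cluster JLQ
  updated: d(AZ,JLQ)=83/2
iteration 4: select AZ,JLQ (d=83/2); attach at lengths (55/4, 4); label the merged cluster AJLQZ
final tree: ((A:7,Z:7):55/4,(J:67/4,(L:3,Q:3):55/4):4)
total length: 273/4

273/4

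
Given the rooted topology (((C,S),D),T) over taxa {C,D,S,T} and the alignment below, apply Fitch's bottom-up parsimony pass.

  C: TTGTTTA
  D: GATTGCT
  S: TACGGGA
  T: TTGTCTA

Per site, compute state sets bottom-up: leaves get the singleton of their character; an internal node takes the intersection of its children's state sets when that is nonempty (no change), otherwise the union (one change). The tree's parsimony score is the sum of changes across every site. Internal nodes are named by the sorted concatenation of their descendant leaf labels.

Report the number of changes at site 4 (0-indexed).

2

site 0, node CS: C={T} ∩ S={T} → {T} (+0)
site 0, node CDS: CS={T} ∪ D={G} → {G,T} (+1)
site 0, node CDST: CDS={G,T} ∩ T={T} → {T} (+0)
site 1, node CS: C={T} ∪ S={A} → {A,T} (+1)
site 1, node CDS: CS={A,T} ∩ D={A} → {A} (+0)
site 1, node CDST: CDS={A} ∪ T={T} → {A,T} (+1)
site 2, node CS: C={G} ∪ S={C} → {C,G} (+1)
site 2, node CDS: CS={C,G} ∪ D={T} → {C,G,T} (+1)
site 2, node CDST: CDS={C,G,T} ∩ T={G} → {G} (+0)
site 3, node CS: C={T} ∪ S={G} → {G,T} (+1)
site 3, node CDS: CS={G,T} ∩ D={T} → {T} (+0)
site 3, node CDST: CDS={T} ∩ T={T} → {T} (+0)
site 4, node CS: C={T} ∪ S={G} → {G,T} (+1)
site 4, node CDS: CS={G,T} ∩ D={G} → {G} (+0)
site 4, node CDST: CDS={G} ∪ T={C} → {C,G} (+1)
site 5, node CS: C={T} ∪ S={G} → {G,T} (+1)
site 5, node CDS: CS={G,T} ∪ D={C} → {C,G,T} (+1)
site 5, node CDST: CDS={C,G,T} ∩ T={T} → {T} (+0)
site 6, node CS: C={A} ∩ S={A} → {A} (+0)
site 6, node CDS: CS={A} ∪ D={T} → {A,T} (+1)
site 6, node CDST: CDS={A,T} ∩ T={A} → {A} (+0)
per-site changes: [1, 2, 2, 1, 2, 2, 1]; total = 11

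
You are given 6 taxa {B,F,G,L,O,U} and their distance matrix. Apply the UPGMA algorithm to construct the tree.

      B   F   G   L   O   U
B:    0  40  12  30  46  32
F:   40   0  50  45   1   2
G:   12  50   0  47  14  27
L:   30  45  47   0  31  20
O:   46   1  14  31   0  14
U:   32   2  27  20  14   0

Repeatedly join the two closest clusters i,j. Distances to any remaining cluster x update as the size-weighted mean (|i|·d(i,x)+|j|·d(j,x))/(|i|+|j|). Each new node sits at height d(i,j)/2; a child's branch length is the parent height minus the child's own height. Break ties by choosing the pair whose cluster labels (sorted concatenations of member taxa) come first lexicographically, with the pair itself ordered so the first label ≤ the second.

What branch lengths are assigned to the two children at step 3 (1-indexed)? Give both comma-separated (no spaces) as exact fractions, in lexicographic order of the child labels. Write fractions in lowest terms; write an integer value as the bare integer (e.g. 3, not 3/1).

step 1: merge (F,O) at d=1; branch lengths F→1/2, O→1/2; new cluster FO
  updated: d(B,FO)=43, d(FO,G)=32, d(FO,L)=38, d(FO,U)=8
step 2: merge (FO,U) at d=8; branch lengths FO→7/2, U→4; new cluster FOU
  updated: d(B,FOU)=118/3, d(FOU,G)=91/3, d(FOU,L)=32
step 3: merge (B,G) at d=12; branch lengths B→6, G→6; new cluster BG
  updated: d(BG,FOU)=209/6, d(BG,L)=77/2
step 4: merge (FOU,L) at d=32; branch lengths FOU→12, L→16; new cluster FLOU
  updated: d(BG,FLOU)=143/4
step 5: merge (BG,FLOU) at d=143/4; branch lengths BG→95/8, FLOU→15/8; new cluster BFGLOU
final tree: ((B:6,G:6):95/8,(((F:1/2,O:1/2):7/2,U:4):12,L:16):15/8)
total length: 249/4

6,6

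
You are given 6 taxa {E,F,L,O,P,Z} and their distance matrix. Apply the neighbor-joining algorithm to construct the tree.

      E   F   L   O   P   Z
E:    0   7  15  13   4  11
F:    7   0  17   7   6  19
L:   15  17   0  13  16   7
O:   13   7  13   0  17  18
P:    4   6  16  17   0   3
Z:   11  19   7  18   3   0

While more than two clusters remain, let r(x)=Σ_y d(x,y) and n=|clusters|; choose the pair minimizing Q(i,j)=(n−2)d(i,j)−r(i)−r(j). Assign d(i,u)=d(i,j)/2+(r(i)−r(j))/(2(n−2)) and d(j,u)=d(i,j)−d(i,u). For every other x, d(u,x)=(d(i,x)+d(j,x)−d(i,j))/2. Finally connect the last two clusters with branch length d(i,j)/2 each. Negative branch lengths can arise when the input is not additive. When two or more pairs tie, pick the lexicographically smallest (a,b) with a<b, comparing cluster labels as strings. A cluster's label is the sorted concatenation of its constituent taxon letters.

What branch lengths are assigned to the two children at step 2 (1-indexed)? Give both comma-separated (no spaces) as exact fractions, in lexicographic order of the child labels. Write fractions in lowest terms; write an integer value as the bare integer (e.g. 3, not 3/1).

step 1: merge (L,Z) at d=7, Q=-98; branch lengths L→19/4, Z→9/4; new cluster LZ
  updated: d(E,LZ)=19/2, d(F,LZ)=29/2, d(LZ,O)=12, d(LZ,P)=6
step 2: merge (F,O) at d=7, Q=-125/2; branch lengths F→13/12, O→71/12; new cluster FO
  updated: d(E,FO)=13/2, d(FO,LZ)=39/4, d(FO,P)=8
step 3: merge (E,FO) at d=13/2, Q=-125/4; branch lengths E→35/16, FO→69/16; new cluster EFO
  updated: d(EFO,LZ)=51/8, d(EFO,P)=11/4
step 4: merge (EFO,LZ) at d=51/8, Q=-121/8; branch lengths EFO→25/16, LZ→77/16; new cluster EFLOZ
  updated: d(EFLOZ,P)=19/16
step 5: merge (EFLOZ,P) at d=19/16; branch lengths EFLOZ→19/32, P→19/32; new cluster EFLOPZ
final tree: (((E:35/16,(F:13/12,O:71/12):69/16):25/16,(L:19/4,Z:9/4):77/16):19/32,P:19/32)
total length: 449/16

13/12,71/12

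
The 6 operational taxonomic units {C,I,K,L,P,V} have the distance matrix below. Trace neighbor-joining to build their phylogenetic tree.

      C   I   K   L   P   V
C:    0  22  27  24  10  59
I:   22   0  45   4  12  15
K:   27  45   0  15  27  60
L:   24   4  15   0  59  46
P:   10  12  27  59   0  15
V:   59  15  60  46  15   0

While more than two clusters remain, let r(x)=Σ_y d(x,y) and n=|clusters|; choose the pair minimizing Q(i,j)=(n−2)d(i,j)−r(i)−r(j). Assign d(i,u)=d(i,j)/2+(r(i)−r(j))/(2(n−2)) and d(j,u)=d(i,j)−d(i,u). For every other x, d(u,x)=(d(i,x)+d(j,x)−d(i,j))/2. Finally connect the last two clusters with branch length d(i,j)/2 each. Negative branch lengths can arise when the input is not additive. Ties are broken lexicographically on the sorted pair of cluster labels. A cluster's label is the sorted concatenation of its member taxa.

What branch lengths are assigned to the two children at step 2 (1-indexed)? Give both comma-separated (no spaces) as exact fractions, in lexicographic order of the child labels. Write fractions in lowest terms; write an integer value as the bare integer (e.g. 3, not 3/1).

iteration 1: select K,L (d=15, Q=-262); attach at lengths (43/4, 17/4); label the merged cluster KL
  updated: d(C,KL)=18, d(I,KL)=17, d(KL,P)=71/2, d(KL,V)=91/2
iteration 2: select C,KL (d=18, Q=-171); attach at lengths (47/6, 61/6); label the merged cluster CKL
  updated: d(CKL,I)=21/2, d(CKL,P)=55/4, d(CKL,V)=173/4
iteration 3: select CKL,I (d=21/2, Q=-84); attach at lengths (51/4, -9/4); label the merged cluster CIKL
  updated: d(CIKL,P)=61/8, d(CIKL,V)=191/8
iteration 4: select CIKL,P (d=61/8, Q=-93/2); attach at lengths (33/4, -5/8); label the merged cluster CIKLP
  updated: d(CIKLP,V)=125/8
iteration 5: select CIKLP,V (d=125/8); attach at lengths (125/16, 125/16); label the merged cluster CIKLPV
final tree: ((((C:47/6,(K:43/4,L:17/4):61/6):51/4,I:-9/4):33/4,P:-5/8):125/16,V:125/16)
total length: 267/4

47/6,61/6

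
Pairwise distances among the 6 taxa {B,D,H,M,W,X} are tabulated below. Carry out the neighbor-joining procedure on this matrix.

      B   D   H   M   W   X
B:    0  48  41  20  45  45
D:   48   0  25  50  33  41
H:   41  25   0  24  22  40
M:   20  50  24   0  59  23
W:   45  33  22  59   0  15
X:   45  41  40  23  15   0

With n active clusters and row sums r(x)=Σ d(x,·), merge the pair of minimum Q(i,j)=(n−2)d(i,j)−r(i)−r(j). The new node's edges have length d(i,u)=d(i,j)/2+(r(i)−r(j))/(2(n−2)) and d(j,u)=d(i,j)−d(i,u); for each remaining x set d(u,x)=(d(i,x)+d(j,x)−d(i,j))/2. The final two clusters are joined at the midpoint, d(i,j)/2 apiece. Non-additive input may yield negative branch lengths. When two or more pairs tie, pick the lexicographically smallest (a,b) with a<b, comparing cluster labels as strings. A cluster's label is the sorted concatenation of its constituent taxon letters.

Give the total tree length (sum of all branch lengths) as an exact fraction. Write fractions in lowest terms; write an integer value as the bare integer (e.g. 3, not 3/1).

1. join B+M (d=20, Q=-295) ⇒ BM; edges |B|=103/8, |M|=57/8
  updated: d(BM,D)=39, d(BM,H)=45/2, d(BM,W)=42, d(BM,X)=24
2. join W+X (d=15, Q=-187) ⇒ WX; edges |W|=37/6, |X|=53/6
  updated: d(BM,WX)=51/2, d(D,WX)=59/2, d(H,WX)=47/2
3. join BM+WX (d=51/2, Q=-229/2) ⇒ BMWX; edges |BM|=119/8, |WX|=85/8
  updated: d(BMWX,D)=43/2, d(BMWX,H)=41/4
4. join BMWX+D (d=43/2, Q=-227/4) ⇒ BDMWX; edges |BMWX|=27/8, |D|=145/8
  updated: d(BDMWX,H)=55/8
5. join BDMWX+H (d=55/8) ⇒ BDHMWX; edges |BDMWX|=55/16, |H|=55/16
final tree: ((((B:103/8,M:57/8):119/8,(W:37/6,X:53/6):85/8):27/8,D:145/8):55/16,H:55/16)
total length: 711/8

711/8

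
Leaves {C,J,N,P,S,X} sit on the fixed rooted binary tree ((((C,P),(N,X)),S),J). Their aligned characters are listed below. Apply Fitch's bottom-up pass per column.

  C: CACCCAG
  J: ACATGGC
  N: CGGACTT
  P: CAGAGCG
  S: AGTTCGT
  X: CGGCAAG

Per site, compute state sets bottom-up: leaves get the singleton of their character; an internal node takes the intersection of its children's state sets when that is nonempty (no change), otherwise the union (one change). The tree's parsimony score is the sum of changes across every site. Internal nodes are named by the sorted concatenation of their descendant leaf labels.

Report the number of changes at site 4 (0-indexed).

CP@0: {C} ∩ {C} = {C} (intersection, +0)
NX@0: {C} ∩ {C} = {C} (intersection, +0)
CNPX@0: {C} ∩ {C} = {C} (intersection, +0)
CNPSX@0: {C} ∪ {A} = {A,C} (union, +1)
CJNPSX@0: {A,C} ∩ {A} = {A} (intersection, +0)
CP@1: {A} ∩ {A} = {A} (intersection, +0)
NX@1: {G} ∩ {G} = {G} (intersection, +0)
CNPX@1: {A} ∪ {G} = {A,G} (union, +1)
CNPSX@1: {A,G} ∩ {G} = {G} (intersection, +0)
CJNPSX@1: {G} ∪ {C} = {C,G} (union, +1)
CP@2: {C} ∪ {G} = {C,G} (union, +1)
NX@2: {G} ∩ {G} = {G} (intersection, +0)
CNPX@2: {C,G} ∩ {G} = {G} (intersection, +0)
CNPSX@2: {G} ∪ {T} = {G,T} (union, +1)
CJNPSX@2: {G,T} ∪ {A} = {A,G,T} (union, +1)
CP@3: {C} ∪ {A} = {A,C} (union, +1)
NX@3: {A} ∪ {C} = {A,C} (union, +1)
CNPX@3: {A,C} ∩ {A,C} = {A,C} (intersection, +0)
CNPSX@3: {A,C} ∪ {T} = {A,C,T} (union, +1)
CJNPSX@3: {A,C,T} ∩ {T} = {T} (intersection, +0)
CP@4: {C} ∪ {G} = {C,G} (union, +1)
NX@4: {C} ∪ {A} = {A,C} (union, +1)
CNPX@4: {C,G} ∩ {A,C} = {C} (intersection, +0)
CNPSX@4: {C} ∩ {C} = {C} (intersection, +0)
CJNPSX@4: {C} ∪ {G} = {C,G} (union, +1)
CP@5: {A} ∪ {C} = {A,C} (union, +1)
NX@5: {T} ∪ {A} = {A,T} (union, +1)
CNPX@5: {A,C} ∩ {A,T} = {A} (intersection, +0)
CNPSX@5: {A} ∪ {G} = {A,G} (union, +1)
CJNPSX@5: {A,G} ∩ {G} = {G} (intersection, +0)
CP@6: {G} ∩ {G} = {G} (intersection, +0)
NX@6: {T} ∪ {G} = {G,T} (union, +1)
CNPX@6: {G} ∩ {G,T} = {G} (intersection, +0)
CNPSX@6: {G} ∪ {T} = {G,T} (union, +1)
CJNPSX@6: {G,T} ∪ {C} = {C,G,T} (union, +1)
per-site changes: [1, 2, 3, 3, 3, 3, 3]; total = 18

3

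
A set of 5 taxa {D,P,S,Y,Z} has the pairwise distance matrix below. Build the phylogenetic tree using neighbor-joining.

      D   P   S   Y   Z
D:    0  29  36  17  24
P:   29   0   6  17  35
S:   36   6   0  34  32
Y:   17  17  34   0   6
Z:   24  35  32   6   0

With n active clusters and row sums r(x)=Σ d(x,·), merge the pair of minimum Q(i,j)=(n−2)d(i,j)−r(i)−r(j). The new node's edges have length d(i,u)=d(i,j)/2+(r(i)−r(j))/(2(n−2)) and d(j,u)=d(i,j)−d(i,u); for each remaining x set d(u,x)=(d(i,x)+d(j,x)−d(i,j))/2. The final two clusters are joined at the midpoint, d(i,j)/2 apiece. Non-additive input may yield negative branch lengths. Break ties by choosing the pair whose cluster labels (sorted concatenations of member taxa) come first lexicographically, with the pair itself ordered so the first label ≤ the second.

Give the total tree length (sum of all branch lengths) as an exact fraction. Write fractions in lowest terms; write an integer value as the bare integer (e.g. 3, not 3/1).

189/4

step 1: merge (P,S) at d=6, Q=-177; branch lengths P→-1/2, S→13/2; new cluster PS
  updated: d(D,PS)=59/2, d(PS,Y)=45/2, d(PS,Z)=61/2
step 2: merge (D,PS) at d=59/2, Q=-94; branch lengths D→47/4, PS→71/4; new cluster DPS
  updated: d(DPS,Y)=5, d(DPS,Z)=25/2
step 3: merge (DPS,Y) at d=5, Q=-47/2; branch lengths DPS→23/4, Y→-3/4; new cluster DPSY
  updated: d(DPSY,Z)=27/4
step 4: merge (DPSY,Z) at d=27/4; branch lengths DPSY→27/8, Z→27/8; new cluster DPSYZ
final tree: (((D:47/4,(P:-1/2,S:13/2):71/4):23/4,Y:-3/4):27/8,Z:27/8)
total length: 189/4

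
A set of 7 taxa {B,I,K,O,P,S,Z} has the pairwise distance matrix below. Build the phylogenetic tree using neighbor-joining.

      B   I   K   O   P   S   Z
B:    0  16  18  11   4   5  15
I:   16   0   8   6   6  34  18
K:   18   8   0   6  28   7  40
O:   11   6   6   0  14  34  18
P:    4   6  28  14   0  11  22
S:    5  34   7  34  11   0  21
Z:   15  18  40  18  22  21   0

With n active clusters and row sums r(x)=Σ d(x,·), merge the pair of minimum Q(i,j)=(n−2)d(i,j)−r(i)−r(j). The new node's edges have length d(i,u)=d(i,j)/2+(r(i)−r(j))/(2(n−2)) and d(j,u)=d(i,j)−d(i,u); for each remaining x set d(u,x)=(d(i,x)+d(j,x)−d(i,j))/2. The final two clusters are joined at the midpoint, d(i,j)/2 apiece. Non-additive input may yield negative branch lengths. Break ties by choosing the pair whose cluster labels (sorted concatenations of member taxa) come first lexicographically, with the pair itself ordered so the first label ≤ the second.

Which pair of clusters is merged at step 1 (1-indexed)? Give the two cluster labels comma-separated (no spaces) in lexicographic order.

step 1: merge (K,S) at d=7, Q=-184; branch lengths K→3, S→4; new cluster KS
  updated: d(B,KS)=8, d(I,KS)=35/2, d(KS,O)=33/2, d(KS,P)=16, d(KS,Z)=27
step 2: merge (B,KS) at d=8, Q=-107; branch lengths B→1/8, KS→63/8; new cluster BKS
  updated: d(BKS,I)=51/4, d(BKS,O)=39/4, d(BKS,P)=6, d(BKS,Z)=17
step 3: merge (BKS,P) at d=6, Q=-151/2; branch lengths BKS→31/12, P→41/12; new cluster BKPS
  updated: d(BKPS,I)=51/8, d(BKPS,O)=71/8, d(BKPS,Z)=33/2
step 4: merge (BKPS,Z) at d=33/2, Q=-205/4; branch lengths BKPS→49/16, Z→215/16; new cluster BKPSZ
  updated: d(BKPSZ,I)=63/16, d(BKPSZ,O)=83/16
step 5: merge (BKPSZ,I) at d=63/16, Q=-121/8; branch lengths BKPSZ→25/16, I→19/8; new cluster BIKPSZ
  updated: d(BIKPSZ,O)=29/8
step 6: merge (BIKPSZ,O) at d=29/8; branch lengths BIKPSZ→29/16, O→29/16; new cluster BIKOPSZ
final tree: (((((B:1/8,(K:3,S:4):63/8):31/12,P:41/12):49/16,Z:215/16):25/16,I:19/8):29/16,O:29/16)
total length: 721/16

K,S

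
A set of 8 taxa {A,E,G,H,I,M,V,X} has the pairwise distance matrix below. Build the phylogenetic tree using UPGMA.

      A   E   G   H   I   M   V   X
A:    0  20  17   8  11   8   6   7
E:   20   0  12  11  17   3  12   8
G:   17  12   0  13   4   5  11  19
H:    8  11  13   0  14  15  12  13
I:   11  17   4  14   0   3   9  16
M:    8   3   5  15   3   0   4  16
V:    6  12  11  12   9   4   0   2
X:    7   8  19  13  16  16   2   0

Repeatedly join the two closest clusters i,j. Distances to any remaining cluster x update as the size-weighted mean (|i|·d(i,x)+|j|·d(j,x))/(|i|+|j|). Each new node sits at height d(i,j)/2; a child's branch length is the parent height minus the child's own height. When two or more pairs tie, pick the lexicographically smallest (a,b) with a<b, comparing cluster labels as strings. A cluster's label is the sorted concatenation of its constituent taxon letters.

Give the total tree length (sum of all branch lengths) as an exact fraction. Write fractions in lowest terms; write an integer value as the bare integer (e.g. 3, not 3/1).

245/8

1. join V+X (d=2) ⇒ VX; edges |V|=1, |X|=1
  updated: d(A,VX)=13/2, d(E,VX)=10, d(G,VX)=15, d(H,VX)=25/2, d(I,VX)=25/2, d(M,VX)=10
2. join E+M (d=3) ⇒ EM; edges |E|=3/2, |M|=3/2
  updated: d(A,EM)=14, d(EM,G)=17/2, d(EM,H)=13, d(EM,I)=10, d(EM,VX)=10
3. join G+I (d=4) ⇒ GI; edges |G|=2, |I|=2
  updated: d(A,GI)=14, d(EM,GI)=37/4, d(GI,H)=27/2, d(GI,VX)=55/4
4. join A+VX (d=13/2) ⇒ AVX; edges |A|=13/4, |VX|=9/4
  updated: d(AVX,EM)=34/3, d(AVX,GI)=83/6, d(AVX,H)=11
5. join EM+GI (d=37/4) ⇒ EGIM; edges |EM|=25/8, |GI|=21/8
  updated: d(AVX,EGIM)=151/12, d(EGIM,H)=53/4
6. join AVX+H (d=11) ⇒ AHVX; edges |AVX|=9/4, |H|=11/2
  updated: d(AHVX,EGIM)=51/4
7. join AHVX+EGIM (d=51/4) ⇒ AEGHIMVX; edges |AHVX|=7/8, |EGIM|=7/4
final tree: (((A:13/4,(V:1,X:1):9/4):9/4,H:11/2):7/8,((E:3/2,M:3/2):25/8,(G:2,I:2):21/8):7/4)
total length: 245/8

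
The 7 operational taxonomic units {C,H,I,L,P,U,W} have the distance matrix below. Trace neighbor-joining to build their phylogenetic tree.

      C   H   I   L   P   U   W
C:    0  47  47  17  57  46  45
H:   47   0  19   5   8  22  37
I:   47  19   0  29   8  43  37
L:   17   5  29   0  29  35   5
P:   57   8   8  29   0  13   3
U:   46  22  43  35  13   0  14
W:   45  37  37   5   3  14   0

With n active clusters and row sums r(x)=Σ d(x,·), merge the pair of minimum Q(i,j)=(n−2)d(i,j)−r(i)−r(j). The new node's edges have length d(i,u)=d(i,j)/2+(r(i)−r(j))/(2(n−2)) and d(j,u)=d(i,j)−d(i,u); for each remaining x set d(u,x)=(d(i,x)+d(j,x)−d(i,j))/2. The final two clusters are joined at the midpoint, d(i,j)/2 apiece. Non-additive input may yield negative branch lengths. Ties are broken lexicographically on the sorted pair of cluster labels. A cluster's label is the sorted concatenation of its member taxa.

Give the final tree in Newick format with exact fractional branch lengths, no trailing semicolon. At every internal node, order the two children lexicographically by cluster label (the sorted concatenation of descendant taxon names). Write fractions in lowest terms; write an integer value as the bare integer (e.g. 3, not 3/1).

iteration 1: select C,L (d=17, Q=-294); attach at lengths (112/5, -27/5); label the merged cluster CL
  updated: d(CL,H)=35/2, d(CL,I)=59/2, d(CL,P)=69/2, d(CL,U)=32, d(CL,W)=33/2
iteration 2: select U,W (d=14, Q=-351/2); attach at lengths (145/16, 79/16); label the merged cluster UW
  updated: d(CL,UW)=69/4, d(H,UW)=45/2, d(I,UW)=33, d(P,UW)=1
iteration 3: select P,UW (d=1, Q=-489/4); attach at lengths (-77/24, 101/24); label the merged cluster PUW
  updated: d(CL,PUW)=203/8, d(H,PUW)=59/4, d(I,PUW)=20
iteration 4: select CL,H (d=35/2, Q=-709/8); attach at lengths (449/32, 111/32); label the merged cluster CHL
  updated: d(CHL,I)=31/2, d(CHL,PUW)=181/16
iteration 5: select CHL,I (d=31/2, Q=-749/16); attach at lengths (109/32, 387/32); label the merged cluster CHIL
  updated: d(CHIL,PUW)=253/32
iteration 6: select CHIL,PUW (d=253/32); attach at lengths (253/64, 253/64); label the merged cluster CHILPUW
final tree: ((((C:112/5,L:-27/5):449/32,H:111/32):109/32,I:387/32):253/64,(P:-77/24,(U:145/16,W:79/16):101/24):253/64)
total length: 2333/32

((((C:112/5,L:-27/5):449/32,H:111/32):109/32,I:387/32):253/64,(P:-77/24,(U:145/16,W:79/16):101/24):253/64)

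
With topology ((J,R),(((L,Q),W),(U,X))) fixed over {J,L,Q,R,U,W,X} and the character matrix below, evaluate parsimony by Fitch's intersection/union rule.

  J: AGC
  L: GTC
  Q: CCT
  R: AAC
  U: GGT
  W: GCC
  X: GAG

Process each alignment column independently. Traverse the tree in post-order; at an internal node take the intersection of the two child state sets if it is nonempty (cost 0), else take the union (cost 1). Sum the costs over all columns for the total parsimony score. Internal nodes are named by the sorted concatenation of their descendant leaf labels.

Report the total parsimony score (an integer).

[col 0] JR: children J:{A}, R:{A} ∩→ {A}; cost 0
[col 0] LQ: children L:{G}, Q:{C} ∪→ {C,G}; cost 1
[col 0] LQW: children LQ:{C,G}, W:{G} ∩→ {G}; cost 0
[col 0] UX: children U:{G}, X:{G} ∩→ {G}; cost 0
[col 0] LQUWX: children LQW:{G}, UX:{G} ∩→ {G}; cost 0
[col 0] JLQRUWX: children JR:{A}, LQUWX:{G} ∪→ {A,G}; cost 1
[col 1] JR: children J:{G}, R:{A} ∪→ {A,G}; cost 1
[col 1] LQ: children L:{T}, Q:{C} ∪→ {C,T}; cost 1
[col 1] LQW: children LQ:{C,T}, W:{C} ∩→ {C}; cost 0
[col 1] UX: children U:{G}, X:{A} ∪→ {A,G}; cost 1
[col 1] LQUWX: children LQW:{C}, UX:{A,G} ∪→ {A,C,G}; cost 1
[col 1] JLQRUWX: children JR:{A,G}, LQUWX:{A,C,G} ∩→ {A,G}; cost 0
[col 2] JR: children J:{C}, R:{C} ∩→ {C}; cost 0
[col 2] LQ: children L:{C}, Q:{T} ∪→ {C,T}; cost 1
[col 2] LQW: children LQ:{C,T}, W:{C} ∩→ {C}; cost 0
[col 2] UX: children U:{T}, X:{G} ∪→ {G,T}; cost 1
[col 2] LQUWX: children LQW:{C}, UX:{G,T} ∪→ {C,G,T}; cost 1
[col 2] JLQRUWX: children JR:{C}, LQUWX:{C,G,T} ∩→ {C}; cost 0
per-site changes: [2, 4, 3]; total = 9

9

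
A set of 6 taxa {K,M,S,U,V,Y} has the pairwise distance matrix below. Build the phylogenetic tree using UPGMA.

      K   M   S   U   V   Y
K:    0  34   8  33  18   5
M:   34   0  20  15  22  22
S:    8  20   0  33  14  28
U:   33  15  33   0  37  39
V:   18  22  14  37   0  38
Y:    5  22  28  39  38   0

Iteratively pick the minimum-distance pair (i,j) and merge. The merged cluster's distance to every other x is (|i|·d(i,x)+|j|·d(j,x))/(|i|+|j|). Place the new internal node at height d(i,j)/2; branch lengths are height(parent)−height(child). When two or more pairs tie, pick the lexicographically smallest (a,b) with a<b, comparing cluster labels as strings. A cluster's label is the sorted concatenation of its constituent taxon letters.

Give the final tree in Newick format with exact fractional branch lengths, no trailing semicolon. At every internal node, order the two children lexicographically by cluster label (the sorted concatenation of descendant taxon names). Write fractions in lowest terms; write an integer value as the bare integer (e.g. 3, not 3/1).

iteration 1: select K,Y (d=5); attach at lengths (5/2, 5/2); label the merged cluster KY
  updated: d(KY,M)=28, d(KY,S)=18, d(KY,U)=36, d(KY,V)=28
iteration 2: select S,V (d=14); attach at lengths (7, 7); label the merged cluster SV
  updated: d(KY,SV)=23, d(M,SV)=21, d(SV,U)=35
iteration 3: select M,U (d=15); attach at lengths (15/2, 15/2); label the merged cluster MU
  updated: d(KY,MU)=32, d(MU,SV)=28
iteration 4: select KY,SV (d=23); attach at lengths (9, 9/2); label the merged cluster KSVY
  updated: d(KSVY,MU)=30
iteration 5: select KSVY,MU (d=30); attach at lengths (7/2, 15/2); label the merged cluster KMSUVY
final tree: (((K:5/2,Y:5/2):9,(S:7,V:7):9/2):7/2,(M:15/2,U:15/2):15/2)
total length: 117/2

(((K:5/2,Y:5/2):9,(S:7,V:7):9/2):7/2,(M:15/2,U:15/2):15/2)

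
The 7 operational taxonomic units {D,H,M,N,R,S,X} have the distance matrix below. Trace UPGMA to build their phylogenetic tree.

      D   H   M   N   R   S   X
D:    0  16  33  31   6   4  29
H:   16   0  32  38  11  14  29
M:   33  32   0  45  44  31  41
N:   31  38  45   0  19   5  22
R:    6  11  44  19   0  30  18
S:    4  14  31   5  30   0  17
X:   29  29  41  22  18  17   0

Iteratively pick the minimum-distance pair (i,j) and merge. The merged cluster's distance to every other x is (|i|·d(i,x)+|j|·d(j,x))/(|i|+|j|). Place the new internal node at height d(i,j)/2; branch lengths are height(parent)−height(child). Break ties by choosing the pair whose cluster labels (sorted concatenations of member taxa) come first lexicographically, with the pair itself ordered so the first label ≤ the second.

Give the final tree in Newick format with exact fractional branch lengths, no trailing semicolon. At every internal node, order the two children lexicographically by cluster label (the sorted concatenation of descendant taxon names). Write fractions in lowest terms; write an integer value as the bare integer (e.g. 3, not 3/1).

((((D:2,S:2):25/4,(H:11/2,R:11/2):11/4):27/8,(N:11,X:11):5/8):173/24,M:113/6)

step 1: merge (D,S) at d=4; branch lengths D→2, S→2; new cluster DS
  updated: d(DS,H)=15, d(DS,M)=32, d(DS,N)=18, d(DS,R)=18, d(DS,X)=23
step 2: merge (H,R) at d=11; branch lengths H→11/2, R→11/2; new cluster HR
  updated: d(DS,HR)=33/2, d(HR,M)=38, d(HR,N)=57/2, d(HR,X)=47/2
step 3: merge (DS,HR) at d=33/2; branch lengths DS→25/4, HR→11/4; new cluster DHRS
  updated: d(DHRS,M)=35, d(DHRS,N)=93/4, d(DHRS,X)=93/4
step 4: merge (N,X) at d=22; branch lengths N→11, X→11; new cluster NX
  updated: d(DHRS,NX)=93/4, d(M,NX)=43
step 5: merge (DHRS,NX) at d=93/4; branch lengths DHRS→27/8, NX→5/8; new cluster DHNRSX
  updated: d(DHNRSX,M)=113/3
step 6: merge (DHNRSX,M) at d=113/3; branch lengths DHNRSX→173/24, M→113/6; new cluster DHMNRSX
final tree: ((((D:2,S:2):25/4,(H:11/2,R:11/2):11/4):27/8,(N:11,X:11):5/8):173/24,M:113/6)
total length: 1825/24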